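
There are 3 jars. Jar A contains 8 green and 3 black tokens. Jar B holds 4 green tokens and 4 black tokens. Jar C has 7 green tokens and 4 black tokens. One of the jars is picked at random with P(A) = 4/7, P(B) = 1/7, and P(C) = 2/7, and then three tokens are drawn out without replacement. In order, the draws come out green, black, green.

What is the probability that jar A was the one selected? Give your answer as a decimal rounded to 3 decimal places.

0.585

The likelihood of the observed sequence under each hypothesis: P(data | jar A) = (8/11)(3/10)(7/9) = 0.1697; P(data | jar B) = (4/8)(4/7)(3/6) = 0.14286; P(data | jar C) = (7/11)(4/10)(6/9) = 0.1697.
Multiplying each by its prior: 4/7 · 0.1697 = 0.09697, 1/7 · 0.14286 = 0.020408, 2/7 · 0.1697 = 0.048485; these sum to 0.16586.
By Bayes' rule, P(jar A | data) = (0.09697) / (0.16586) = 0.58464.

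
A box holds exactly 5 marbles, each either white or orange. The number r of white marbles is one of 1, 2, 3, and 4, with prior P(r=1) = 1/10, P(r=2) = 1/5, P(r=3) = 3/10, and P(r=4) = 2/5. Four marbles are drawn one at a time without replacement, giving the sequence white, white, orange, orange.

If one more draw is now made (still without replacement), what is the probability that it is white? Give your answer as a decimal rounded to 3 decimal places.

0.600

The likelihood of the observed sequence under each hypothesis: P(data | r = 1) = (1/5)(0/4) = 0; P(data | r = 2) = (2/5)(1/4)(3/3)(2/2) = 1/10; P(data | r = 3) = (3/5)(2/4)(2/3)(1/2) = 1/10; P(data | r = 4) = (4/5)(3/4)(1/3)(0/2) = 0.
Weighting by the prior gives 1/10 · 0 = 0, 1/5 · 1/10 = 1/50, 3/10 · 1/10 = 3/100, 2/5 · 0 = 0; with total 1/20.
The posterior is then P(r = 1 | data) = 0, P(r = 2 | data) = 2/5, P(r = 3 | data) = 3/5, P(r = 4 | data) = 0.
The predictive probability is P(white next | data) = (0)(2/5) + (1)(3/5) = 3/5.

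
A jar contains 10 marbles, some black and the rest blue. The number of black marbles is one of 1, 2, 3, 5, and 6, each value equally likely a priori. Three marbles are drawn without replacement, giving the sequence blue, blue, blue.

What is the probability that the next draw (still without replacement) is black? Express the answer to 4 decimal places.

0.2834

The likelihood of the observed sequence under each hypothesis: P(data | r = 1) = (9/10)(8/9)(7/8) = 7/10; P(data | r = 2) = (8/10)(7/9)(6/8) = 7/15; P(data | r = 3) = (7/10)(6/9)(5/8) = 7/24; P(data | r = 5) = (5/10)(4/9)(3/8) = 1/12; P(data | r = 6) = (4/10)(3/9)(2/8) = 1/30.
Weighting by the prior gives 1/5 · 7/10 = 7/50, 1/5 · 7/15 = 7/75, 1/5 · 7/24 = 7/120, 1/5 · 1/12 = 1/60, 1/5 · 1/30 = 1/150; these sum to 63/200.
Normalising, the posterior is P(r = 1 | data) = 4/9, P(r = 2 | data) = 8/27, P(r = 3 | data) = 5/27, P(r = 5 | data) = 10/189, P(r = 6 | data) = 4/189.
So P(black next | data) = Σ P(black next | H) P(H | data) = (1/7)(4/9) + (2/7)(8/27) + (3/7)(5/27) + (5/7)(10/189) + (6/7)(4/189) = 125/441.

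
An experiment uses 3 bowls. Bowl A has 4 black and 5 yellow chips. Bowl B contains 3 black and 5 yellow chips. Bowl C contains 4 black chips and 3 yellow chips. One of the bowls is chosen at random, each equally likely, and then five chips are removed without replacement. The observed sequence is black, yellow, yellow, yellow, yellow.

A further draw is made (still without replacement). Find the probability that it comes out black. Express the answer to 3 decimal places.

0.698

Compute the likelihood of the observed sequence for each case: P(data | bowl A) = (4/9)(5/8)(4/7)(3/6)(2/5) = 0.031746; P(data | bowl B) = (3/8)(5/7)(4/6)(3/5)(2/4) = 0.053571; P(data | bowl C) = (4/7)(3/6)(2/5)(1/4)(0/3) = 0.
Weighting by the prior gives 1/3 · 0.031746 = 0.010582, 1/3 · 0.053571 = 0.017857, 1/3 · 0 = 0; these sum to 0.028439.
Dividing through by the total gives posterior P(bowl A | data) = 0.37209, P(bowl B | data) = 0.62791, P(bowl C | data) = 0.
The predictive probability is P(black next | data) = (3/4)(0.37209) + (2/3)(0.62791) = 0.69767.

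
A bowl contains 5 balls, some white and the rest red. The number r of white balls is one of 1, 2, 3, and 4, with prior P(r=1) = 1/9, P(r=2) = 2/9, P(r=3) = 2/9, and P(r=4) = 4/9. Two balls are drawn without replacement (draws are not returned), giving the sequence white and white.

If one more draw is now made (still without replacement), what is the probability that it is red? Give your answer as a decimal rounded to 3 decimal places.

0.438

The likelihood of the observed sequence under each hypothesis: P(data | r = 1) = (1/5)(0/4) = 0; P(data | r = 2) = (2/5)(1/4) = 1/10; P(data | r = 3) = (3/5)(2/4) = 3/10; P(data | r = 4) = (4/5)(3/4) = 3/5.
Weighting by the prior gives 1/9 · 0 = 0, 2/9 · 1/10 = 1/45, 2/9 · 3/10 = 1/15, 4/9 · 3/5 = 4/15; summing to 16/45.
Normalising, the posterior is P(r = 1 | data) = 0, P(r = 2 | data) = 1/16, P(r = 3 | data) = 3/16, P(r = 4 | data) = 3/4.
Averaging over the posterior, P(red next | data) = (1)(1/16) + (2/3)(3/16) + (1/3)(3/4) = 7/16.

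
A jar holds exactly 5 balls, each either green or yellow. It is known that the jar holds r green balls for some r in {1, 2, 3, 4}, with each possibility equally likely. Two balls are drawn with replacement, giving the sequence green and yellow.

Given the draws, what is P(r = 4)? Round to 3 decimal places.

Under each hypothesis, the probability of the observed sequence is: P(data | r = 1) = (1/5)(4/5) = 4/25; P(data | r = 2) = (2/5)(3/5) = 6/25; P(data | r = 3) = (3/5)(2/5) = 6/25; P(data | r = 4) = (4/5)(1/5) = 4/25.
Multiplying each by its prior: 1/4 · 4/25 = 1/25, 1/4 · 6/25 = 3/50, 1/4 · 6/25 = 3/50, 1/4 · 4/25 = 1/25; these sum to 1/5.
Therefore the posterior P(r = 4 | data) = (1/25) / (1/5) = 1/5.

0.200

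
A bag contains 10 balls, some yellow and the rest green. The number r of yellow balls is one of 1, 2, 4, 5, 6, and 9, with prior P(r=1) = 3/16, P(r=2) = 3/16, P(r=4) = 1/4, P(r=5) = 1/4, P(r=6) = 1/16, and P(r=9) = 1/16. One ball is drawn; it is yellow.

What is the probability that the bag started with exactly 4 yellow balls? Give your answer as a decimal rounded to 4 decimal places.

The likelihood of this draw under each hypothesis: P(data | r = 1) = (1/10) = 1/10; P(data | r = 2) = (2/10) = 1/5; P(data | r = 4) = (4/10) = 2/5; P(data | r = 5) = (5/10) = 1/2; P(data | r = 6) = (6/10) = 3/5; P(data | r = 9) = (9/10) = 9/10.
Multiplying each by its prior: 3/16 · 1/10 = 3/160, 3/16 · 1/5 = 3/80, 1/4 · 2/5 = 1/10, 1/4 · 1/2 = 1/8, 1/16 · 3/5 = 3/80, 1/16 · 9/10 = 9/160; summing to 3/8.
By Bayes' rule, P(r = 4 | data) = (1/10) / (3/8) = 4/15.

0.2667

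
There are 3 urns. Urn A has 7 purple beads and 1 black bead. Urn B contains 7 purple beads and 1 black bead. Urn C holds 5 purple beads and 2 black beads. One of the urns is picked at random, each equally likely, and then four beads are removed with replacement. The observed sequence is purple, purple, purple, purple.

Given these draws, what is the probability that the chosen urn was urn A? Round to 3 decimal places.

For each hypothesis, P(data | H) works out to: P(data | urn A) = (7/8)(7/8)(7/8)(7/8) = 0.58618; P(data | urn B) = (7/8)(7/8)(7/8)(7/8) = 0.58618; P(data | urn C) = (5/7)(5/7)(5/7)(5/7) = 0.26031.
The prior-weighted likelihoods are 1/3 · 0.58618 = 0.19539, 1/3 · 0.58618 = 0.19539, 1/3 · 0.26031 = 0.086769; these sum to 0.47756.
By Bayes' rule, P(urn A | data) = (0.19539) / (0.47756) = 0.40915.

0.409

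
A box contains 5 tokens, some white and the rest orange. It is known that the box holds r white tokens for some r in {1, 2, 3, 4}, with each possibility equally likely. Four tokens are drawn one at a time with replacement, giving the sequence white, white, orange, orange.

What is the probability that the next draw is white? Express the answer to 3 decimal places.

Compute the likelihood of the observed sequence for each case: P(data | r = 1) = (1/5)(1/5)(4/5)(4/5) = 16/625; P(data | r = 2) = (2/5)(2/5)(3/5)(3/5) = 36/625; P(data | r = 3) = (3/5)(3/5)(2/5)(2/5) = 36/625; P(data | r = 4) = (4/5)(4/5)(1/5)(1/5) = 16/625.
The prior-weighted likelihoods are 1/4 · 16/625 = 4/625, 1/4 · 36/625 = 9/625, 1/4 · 36/625 = 9/625, 1/4 · 16/625 = 4/625; these sum to 26/625.
Normalising, the posterior is P(r = 1 | data) = 2/13, P(r = 2 | data) = 9/26, P(r = 3 | data) = 9/26, P(r = 4 | data) = 2/13.
Averaging over the posterior, P(white next | data) = (1/5)(2/13) + (2/5)(9/26) + (3/5)(9/26) + (4/5)(2/13) = 1/2.

0.500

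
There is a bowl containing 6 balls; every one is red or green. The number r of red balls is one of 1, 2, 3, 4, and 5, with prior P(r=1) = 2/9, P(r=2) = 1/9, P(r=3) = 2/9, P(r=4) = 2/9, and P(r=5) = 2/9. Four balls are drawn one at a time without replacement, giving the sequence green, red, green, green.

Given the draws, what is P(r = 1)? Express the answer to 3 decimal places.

0.588

The likelihood of the observed sequence under each hypothesis: P(data | r = 1) = (5/6)(1/5)(4/4)(3/3) = 1/6; P(data | r = 2) = (4/6)(2/5)(3/4)(2/3) = 2/15; P(data | r = 3) = (3/6)(3/5)(2/4)(1/3) = 1/20; P(data | r = 4) = (2/6)(4/5)(1/4)(0/3) = 0; P(data | r = 5) = (1/6)(5/5)(0/4) = 0.
Multiplying each by its prior: 2/9 · 1/6 = 1/27, 1/9 · 2/15 = 2/135, 2/9 · 1/20 = 1/90, 2/9 · 0 = 0, 2/9 · 0 = 0; with total 17/270.
Hence P(r = 1 | data) = (1/27) / (17/270) = 10/17.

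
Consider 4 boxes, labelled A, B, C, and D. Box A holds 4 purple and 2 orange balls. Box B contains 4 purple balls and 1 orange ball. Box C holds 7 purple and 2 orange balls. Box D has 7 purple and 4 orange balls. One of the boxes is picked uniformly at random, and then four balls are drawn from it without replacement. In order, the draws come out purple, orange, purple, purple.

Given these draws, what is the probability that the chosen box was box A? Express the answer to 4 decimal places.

0.2306

Compute the likelihood of the observed sequence for each case: P(data | box A) = (4/6)(2/5)(3/4)(2/3) = 0.13333; P(data | box B) = (4/5)(1/4)(3/3)(2/2) = 0.2; P(data | box C) = (7/9)(2/8)(6/7)(5/6) = 0.13889; P(data | box D) = (7/11)(4/10)(6/9)(5/8) = 0.10606.
Multiplying each by its prior: 1/4 · 0.13333 = 0.033333, 1/4 · 0.2 = 0.05, 1/4 · 0.13889 = 0.034722, 1/4 · 0.10606 = 0.026515; with total 0.14457.
Hence P(box A | data) = (0.033333) / (0.14457) = 0.23057.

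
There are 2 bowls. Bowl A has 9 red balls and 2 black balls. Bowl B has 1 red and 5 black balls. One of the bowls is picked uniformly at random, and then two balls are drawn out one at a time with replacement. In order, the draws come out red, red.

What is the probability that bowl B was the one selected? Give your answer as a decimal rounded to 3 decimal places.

The likelihood of the observed sequence under each hypothesis: P(data | bowl A) = (9/11)(9/11) = 0.66942; P(data | bowl B) = (1/6)(1/6) = 0.027778.
Multiplying each by its prior: 1/2 · 0.66942 = 0.33471, 1/2 · 0.027778 = 0.013889; with total 0.3486.
Hence P(bowl B | data) = (0.013889) / (0.3486) = 0.039842.

0.040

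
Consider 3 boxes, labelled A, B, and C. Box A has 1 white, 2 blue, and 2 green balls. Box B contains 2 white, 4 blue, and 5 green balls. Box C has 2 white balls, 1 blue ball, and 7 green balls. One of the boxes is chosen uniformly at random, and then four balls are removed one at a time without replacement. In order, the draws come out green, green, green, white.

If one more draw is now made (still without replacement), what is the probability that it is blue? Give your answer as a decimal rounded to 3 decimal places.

0.229

Compute the likelihood of the observed sequence for each case: P(data | box A) = (2/5)(1/4)(0/3) = 0; P(data | box B) = (5/11)(4/10)(3/9)(2/8) = 1/66; P(data | box C) = (7/10)(6/9)(5/8)(2/7) = 1/12.
Weighting by the prior gives 1/3 · 0 = 0, 1/3 · 1/66 = 1/198, 1/3 · 1/12 = 1/36; summing to 13/396.
Normalising, the posterior is P(box A | data) = 0, P(box B | data) = 2/13, P(box C | data) = 11/13.
So P(blue next | data) = Σ P(blue next | H) P(H | data) = (4/7)(2/13) + (1/6)(11/13) = 125/546.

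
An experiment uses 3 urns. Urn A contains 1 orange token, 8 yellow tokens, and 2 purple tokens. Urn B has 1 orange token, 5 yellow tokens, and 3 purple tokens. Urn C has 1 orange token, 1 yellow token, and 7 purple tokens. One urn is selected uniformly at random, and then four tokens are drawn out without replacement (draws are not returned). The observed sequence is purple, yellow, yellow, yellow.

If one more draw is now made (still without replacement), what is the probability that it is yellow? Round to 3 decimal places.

0.585

For each hypothesis, P(data | H) works out to: P(data | urn A) = (2/11)(8/10)(7/9)(6/8) = 0.084848; P(data | urn B) = (3/9)(5/8)(4/7)(3/6) = 0.059524; P(data | urn C) = (7/9)(1/8)(0/7) = 0.
Weighting by the prior gives 1/3 · 0.084848 = 0.028283, 1/3 · 0.059524 = 0.019841, 1/3 · 0 = 0; with total 0.048124.
Normalising, the posterior is P(urn A | data) = 0.58771, P(urn B | data) = 0.41229, P(urn C | data) = 0.
So P(yellow next | data) = Σ P(yellow next | H) P(H | data) = (5/7)(0.58771) + (2/5)(0.41229) = 0.58471.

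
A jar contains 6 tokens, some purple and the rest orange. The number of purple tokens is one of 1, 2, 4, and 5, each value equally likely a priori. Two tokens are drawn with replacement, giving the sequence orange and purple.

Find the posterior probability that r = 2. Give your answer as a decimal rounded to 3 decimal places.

0.308

Under each hypothesis, the probability of the observed sequence is: P(data | r = 1) = (5/6)(1/6) = 5/36; P(data | r = 2) = (4/6)(2/6) = 2/9; P(data | r = 4) = (2/6)(4/6) = 2/9; P(data | r = 5) = (1/6)(5/6) = 5/36.
Multiplying each by its prior: 1/4 · 5/36 = 5/144, 1/4 · 2/9 = 1/18, 1/4 · 2/9 = 1/18, 1/4 · 5/36 = 5/144; with total 13/72.
Therefore the posterior P(r = 2 | data) = (1/18) / (13/72) = 4/13.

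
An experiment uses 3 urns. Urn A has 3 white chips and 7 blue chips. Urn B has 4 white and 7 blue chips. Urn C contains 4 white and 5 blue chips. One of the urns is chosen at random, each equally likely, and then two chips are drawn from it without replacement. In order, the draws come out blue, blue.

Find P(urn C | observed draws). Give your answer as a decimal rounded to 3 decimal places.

Compute the likelihood of the observed sequence for each case: P(data | urn A) = (7/10)(6/9) = 7/15; P(data | urn B) = (7/11)(6/10) = 21/55; P(data | urn C) = (5/9)(4/8) = 5/18.
Multiplying each by its prior: 1/3 · 7/15 = 7/45, 1/3 · 21/55 = 7/55, 1/3 · 5/18 = 5/54; summing to 223/594.
Hence P(urn C | data) = (5/54) / (223/594) = 55/223.

0.247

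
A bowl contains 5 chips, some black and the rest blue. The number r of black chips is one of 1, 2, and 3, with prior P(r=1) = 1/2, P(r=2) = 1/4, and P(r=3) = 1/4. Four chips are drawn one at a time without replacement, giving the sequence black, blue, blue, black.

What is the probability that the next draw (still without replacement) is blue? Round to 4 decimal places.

0.5000

Compute the likelihood of the observed sequence for each case: P(data | r = 1) = (1/5)(4/4)(3/3)(0/2) = 0; P(data | r = 2) = (2/5)(3/4)(2/3)(1/2) = 1/10; P(data | r = 3) = (3/5)(2/4)(1/3)(2/2) = 1/10.
Weighting by the prior gives 1/2 · 0 = 0, 1/4 · 1/10 = 1/40, 1/4 · 1/10 = 1/40; with total 1/20.
Dividing through by the total gives posterior P(r = 1 | data) = 0, P(r = 2 | data) = 1/2, P(r = 3 | data) = 1/2.
The predictive probability is P(blue next | data) = (1)(1/2) + (0)(1/2) = 1/2.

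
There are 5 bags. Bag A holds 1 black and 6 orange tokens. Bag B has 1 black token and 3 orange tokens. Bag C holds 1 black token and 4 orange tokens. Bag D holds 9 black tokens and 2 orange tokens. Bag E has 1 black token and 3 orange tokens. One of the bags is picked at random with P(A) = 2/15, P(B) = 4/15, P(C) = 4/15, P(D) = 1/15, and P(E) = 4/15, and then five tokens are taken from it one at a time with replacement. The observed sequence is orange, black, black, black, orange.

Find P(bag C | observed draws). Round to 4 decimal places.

Compute the likelihood of the observed sequence for each case: P(data | bag A) = (6/7)(1/7)(1/7)(1/7)(6/7) = 0.002142; P(data | bag B) = (3/4)(1/4)(1/4)(1/4)(3/4) = 0.0087891; P(data | bag C) = (4/5)(1/5)(1/5)(1/5)(4/5) = 0.00512; P(data | bag D) = (2/11)(9/11)(9/11)(9/11)(2/11) = 0.018106; P(data | bag E) = (3/4)(1/4)(1/4)(1/4)(3/4) = 0.0087891.
Weighting by the prior gives 2/15 · 0.002142 = 0.0002856, 4/15 · 0.0087891 = 0.0023437, 4/15 · 0.00512 = 0.0013653, 1/15 · 0.018106 = 0.0012071, 4/15 · 0.0087891 = 0.0023437; summing to 0.0075455.
By Bayes' rule, P(bag C | data) = (0.0013653) / (0.0075455) = 0.18095.

0.1809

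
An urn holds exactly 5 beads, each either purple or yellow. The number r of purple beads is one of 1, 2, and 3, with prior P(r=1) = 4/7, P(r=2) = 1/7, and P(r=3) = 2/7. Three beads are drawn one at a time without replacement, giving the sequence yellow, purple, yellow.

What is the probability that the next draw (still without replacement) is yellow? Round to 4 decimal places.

The likelihood of the observed sequence under each hypothesis: P(data | r = 1) = (4/5)(1/4)(3/3) = 1/5; P(data | r = 2) = (3/5)(2/4)(2/3) = 1/5; P(data | r = 3) = (2/5)(3/4)(1/3) = 1/10.
Multiplying each by its prior: 4/7 · 1/5 = 4/35, 1/7 · 1/5 = 1/35, 2/7 · 1/10 = 1/35; with total 6/35.
Normalising, the posterior is P(r = 1 | data) = 2/3, P(r = 2 | data) = 1/6, P(r = 3 | data) = 1/6.
So P(yellow next | data) = Σ P(yellow next | H) P(H | data) = (1)(2/3) + (1/2)(1/6) + (0)(1/6) = 3/4.

0.7500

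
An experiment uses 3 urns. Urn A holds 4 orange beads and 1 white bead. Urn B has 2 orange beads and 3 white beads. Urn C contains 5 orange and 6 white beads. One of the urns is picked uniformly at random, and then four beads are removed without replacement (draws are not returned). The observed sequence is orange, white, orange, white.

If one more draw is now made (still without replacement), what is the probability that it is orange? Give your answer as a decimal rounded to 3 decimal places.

0.185

Under each hypothesis, the probability of the observed sequence is: P(data | urn A) = (4/5)(1/4)(3/3)(0/2) = 0; P(data | urn B) = (2/5)(3/4)(1/3)(2/2) = 1/10; P(data | urn C) = (5/11)(6/10)(4/9)(5/8) = 5/66.
The prior-weighted likelihoods are 1/3 · 0 = 0, 1/3 · 1/10 = 1/30, 1/3 · 5/66 = 5/198; summing to 29/495.
The posterior is then P(urn A | data) = 0, P(urn B | data) = 33/58, P(urn C | data) = 25/58.
So P(orange next | data) = Σ P(orange next | H) P(H | data) = (0)(33/58) + (3/7)(25/58) = 75/406.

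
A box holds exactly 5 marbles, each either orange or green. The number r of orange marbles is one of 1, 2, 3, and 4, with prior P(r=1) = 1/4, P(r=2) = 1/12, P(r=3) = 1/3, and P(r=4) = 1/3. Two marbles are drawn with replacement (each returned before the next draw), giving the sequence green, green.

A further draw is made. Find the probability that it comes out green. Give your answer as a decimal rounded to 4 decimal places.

Under each hypothesis, the probability of the observed sequence is: P(data | r = 1) = (4/5)(4/5) = 16/25; P(data | r = 2) = (3/5)(3/5) = 9/25; P(data | r = 3) = (2/5)(2/5) = 4/25; P(data | r = 4) = (1/5)(1/5) = 1/25.
Multiplying each by its prior: 1/4 · 16/25 = 4/25, 1/12 · 9/25 = 3/100, 1/3 · 4/25 = 4/75, 1/3 · 1/25 = 1/75; with total 77/300.
The posterior is then P(r = 1 | data) = 48/77, P(r = 2 | data) = 9/77, P(r = 3 | data) = 16/77, P(r = 4 | data) = 4/77.
The predictive probability is P(green next | data) = (4/5)(48/77) + (3/5)(9/77) + (2/5)(16/77) + (1/5)(4/77) = 51/77.

0.6623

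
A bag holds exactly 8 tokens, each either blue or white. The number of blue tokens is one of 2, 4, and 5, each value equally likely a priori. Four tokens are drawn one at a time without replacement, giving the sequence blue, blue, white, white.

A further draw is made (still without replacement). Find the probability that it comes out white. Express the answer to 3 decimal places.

0.500

Under each hypothesis, the probability of the observed sequence is: P(data | r = 2) = (2/8)(1/7)(6/6)(5/5) = 1/28; P(data | r = 4) = (4/8)(3/7)(4/6)(3/5) = 3/35; P(data | r = 5) = (5/8)(4/7)(3/6)(2/5) = 1/14.
The prior-weighted likelihoods are 1/3 · 1/28 = 1/84, 1/3 · 3/35 = 1/35, 1/3 · 1/14 = 1/42; summing to 9/140.
Normalising, the posterior is P(r = 2 | data) = 5/27, P(r = 4 | data) = 4/9, P(r = 5 | data) = 10/27.
Averaging over the posterior, P(white next | data) = (1)(5/27) + (1/2)(4/9) + (1/4)(10/27) = 1/2.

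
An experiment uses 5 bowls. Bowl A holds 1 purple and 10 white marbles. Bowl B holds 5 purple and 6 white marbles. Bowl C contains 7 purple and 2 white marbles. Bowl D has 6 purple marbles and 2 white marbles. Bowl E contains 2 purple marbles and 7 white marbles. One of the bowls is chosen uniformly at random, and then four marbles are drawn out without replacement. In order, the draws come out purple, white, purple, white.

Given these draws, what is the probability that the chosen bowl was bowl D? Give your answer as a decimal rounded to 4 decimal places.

0.2138

Compute the likelihood of the observed sequence for each case: P(data | bowl A) = (1/11)(10/10)(0/9) = 0; P(data | bowl B) = (5/11)(6/10)(4/9)(5/8) = 0.075758; P(data | bowl C) = (7/9)(2/8)(6/7)(1/6) = 0.027778; P(data | bowl D) = (6/8)(2/7)(5/6)(1/5) = 0.035714; P(data | bowl E) = (2/9)(7/8)(1/7)(6/6) = 0.027778.
The prior-weighted likelihoods are 1/5 · 0 = 0, 1/5 · 0.075758 = 0.015152, 1/5 · 0.027778 = 0.0055556, 1/5 · 0.035714 = 0.0071429, 1/5 · 0.027778 = 0.0055556; summing to 0.033405.
Hence P(bowl D | data) = (0.0071429) / (0.033405) = 0.21382.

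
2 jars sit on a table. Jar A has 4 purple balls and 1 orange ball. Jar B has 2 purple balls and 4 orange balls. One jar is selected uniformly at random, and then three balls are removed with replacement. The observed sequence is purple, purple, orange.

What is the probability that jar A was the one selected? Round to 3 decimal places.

For each hypothesis, P(data | H) works out to: P(data | jar A) = (4/5)(4/5)(1/5) = 0.128; P(data | jar B) = (2/6)(2/6)(4/6) = 0.074074.
The prior-weighted likelihoods are 1/2 · 0.128 = 0.064, 1/2 · 0.074074 = 0.037037; summing to 0.10104.
By Bayes' rule, P(jar A | data) = (0.064) / (0.10104) = 0.63343.

0.633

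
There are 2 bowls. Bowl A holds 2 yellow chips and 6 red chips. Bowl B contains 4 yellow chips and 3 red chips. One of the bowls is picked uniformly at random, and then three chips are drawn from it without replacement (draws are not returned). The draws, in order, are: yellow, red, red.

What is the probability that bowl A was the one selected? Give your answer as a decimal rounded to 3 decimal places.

The likelihood of the observed sequence under each hypothesis: P(data | bowl A) = (2/8)(6/7)(5/6) = 5/28; P(data | bowl B) = (4/7)(3/6)(2/5) = 4/35.
Multiplying each by its prior: 1/2 · 5/28 = 5/56, 1/2 · 4/35 = 2/35; these sum to 41/280.
Hence P(bowl A | data) = (5/56) / (41/280) = 25/41.

0.610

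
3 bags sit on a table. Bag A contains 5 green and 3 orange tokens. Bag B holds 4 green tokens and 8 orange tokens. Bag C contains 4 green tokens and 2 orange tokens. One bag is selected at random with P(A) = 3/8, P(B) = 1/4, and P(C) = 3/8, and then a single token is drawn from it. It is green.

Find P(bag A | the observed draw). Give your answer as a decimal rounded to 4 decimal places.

0.4128

The likelihood of this draw under each hypothesis: P(data | bag A) = (5/8) = 5/8; P(data | bag B) = (4/12) = 1/3; P(data | bag C) = (4/6) = 2/3.
Weighting by the prior gives 3/8 · 5/8 = 15/64, 1/4 · 1/3 = 1/12, 3/8 · 2/3 = 1/4; with total 109/192.
So P(bag A | data) = (15/64) / (109/192) = 45/109.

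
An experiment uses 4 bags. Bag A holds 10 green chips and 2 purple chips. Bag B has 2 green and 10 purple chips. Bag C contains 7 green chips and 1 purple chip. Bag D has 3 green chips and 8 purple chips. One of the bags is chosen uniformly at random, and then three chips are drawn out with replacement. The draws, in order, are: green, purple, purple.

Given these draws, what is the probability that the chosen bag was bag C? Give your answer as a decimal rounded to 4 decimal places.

0.0461

The likelihood of the observed sequence under each hypothesis: P(data | bag A) = (10/12)(2/12)(2/12) = 0.023148; P(data | bag B) = (2/12)(10/12)(10/12) = 0.11574; P(data | bag C) = (7/8)(1/8)(1/8) = 0.013672; P(data | bag D) = (3/11)(8/11)(8/11) = 0.14425.
Weighting by the prior gives 1/4 · 0.023148 = 0.005787, 1/4 · 0.11574 = 0.028935, 1/4 · 0.013672 = 0.003418, 1/4 · 0.14425 = 0.036063; with total 0.074203.
Therefore the posterior P(bag C | data) = (0.003418) / (0.074203) = 0.046062.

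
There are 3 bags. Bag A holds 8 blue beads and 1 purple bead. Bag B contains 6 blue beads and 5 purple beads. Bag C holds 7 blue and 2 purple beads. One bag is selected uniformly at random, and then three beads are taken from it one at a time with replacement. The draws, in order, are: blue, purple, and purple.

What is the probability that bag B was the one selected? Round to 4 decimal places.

0.6953

For each hypothesis, P(data | H) works out to: P(data | bag A) = (8/9)(1/9)(1/9) = 0.010974; P(data | bag B) = (6/11)(5/11)(5/11) = 0.1127; P(data | bag C) = (7/9)(2/9)(2/9) = 0.038409.
Multiplying each by its prior: 1/3 · 0.010974 = 0.003658, 1/3 · 0.1127 = 0.037566, 1/3 · 0.038409 = 0.012803; these sum to 0.054027.
Hence P(bag B | data) = (0.037566) / (0.054027) = 0.69532.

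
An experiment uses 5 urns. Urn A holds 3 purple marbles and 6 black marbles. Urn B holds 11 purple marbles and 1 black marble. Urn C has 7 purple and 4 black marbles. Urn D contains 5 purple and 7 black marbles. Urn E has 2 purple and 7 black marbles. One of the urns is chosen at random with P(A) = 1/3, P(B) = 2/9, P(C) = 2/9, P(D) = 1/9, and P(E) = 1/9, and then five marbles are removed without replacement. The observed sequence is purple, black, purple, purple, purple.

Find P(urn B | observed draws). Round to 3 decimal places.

0.562

The likelihood of the observed sequence under each hypothesis: P(data | urn A) = (3/9)(6/8)(2/7)(1/6)(0/5) = 0; P(data | urn B) = (11/12)(1/11)(10/10)(9/9)(8/8) = 0.083333; P(data | urn C) = (7/11)(4/10)(6/9)(5/8)(4/7) = 0.060606; P(data | urn D) = (5/12)(7/11)(4/10)(3/9)(2/8) = 0.0088384; P(data | urn E) = (2/9)(7/8)(1/7)(0/6) = 0.
Weighting by the prior gives 1/3 · 0 = 0, 2/9 · 0.083333 = 0.018519, 2/9 · 0.060606 = 0.013468, 1/9 · 0.0088384 = 0.00098204, 1/9 · 0 = 0; these sum to 0.032969.
Therefore the posterior P(urn B | data) = (0.018519) / (0.032969) = 0.5617.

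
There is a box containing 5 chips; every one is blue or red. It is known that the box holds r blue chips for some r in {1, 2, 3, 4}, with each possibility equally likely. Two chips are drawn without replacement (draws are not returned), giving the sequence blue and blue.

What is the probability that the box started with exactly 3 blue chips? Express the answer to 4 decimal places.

0.3000

For each hypothesis, P(data | H) works out to: P(data | r = 1) = (1/5)(0/4) = 0; P(data | r = 2) = (2/5)(1/4) = 1/10; P(data | r = 3) = (3/5)(2/4) = 3/10; P(data | r = 4) = (4/5)(3/4) = 3/5.
Weighting by the prior gives 1/4 · 0 = 0, 1/4 · 1/10 = 1/40, 1/4 · 3/10 = 3/40, 1/4 · 3/5 = 3/20; with total 1/4.
By Bayes' rule, P(r = 3 | data) = (3/40) / (1/4) = 3/10.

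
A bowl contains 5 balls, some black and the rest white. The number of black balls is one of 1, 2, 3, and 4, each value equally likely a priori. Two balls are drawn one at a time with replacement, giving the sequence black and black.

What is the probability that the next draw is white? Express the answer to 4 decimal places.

Under each hypothesis, the probability of the observed sequence is: P(data | r = 1) = (1/5)(1/5) = 1/25; P(data | r = 2) = (2/5)(2/5) = 4/25; P(data | r = 3) = (3/5)(3/5) = 9/25; P(data | r = 4) = (4/5)(4/5) = 16/25.
Weighting by the prior gives 1/4 · 1/25 = 1/100, 1/4 · 4/25 = 1/25, 1/4 · 9/25 = 9/100, 1/4 · 16/25 = 4/25; summing to 3/10.
The posterior is then P(r = 1 | data) = 1/30, P(r = 2 | data) = 2/15, P(r = 3 | data) = 3/10, P(r = 4 | data) = 8/15.
So P(white next | data) = Σ P(white next | H) P(H | data) = (4/5)(1/30) + (3/5)(2/15) + (2/5)(3/10) + (1/5)(8/15) = 1/3.

0.3333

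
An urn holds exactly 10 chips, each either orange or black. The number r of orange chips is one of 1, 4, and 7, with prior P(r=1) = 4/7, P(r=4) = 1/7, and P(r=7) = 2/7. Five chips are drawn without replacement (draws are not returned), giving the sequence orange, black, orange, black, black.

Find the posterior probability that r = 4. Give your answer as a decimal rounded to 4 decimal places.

0.7407

For each hypothesis, P(data | H) works out to: P(data | r = 1) = (1/10)(9/9)(0/8) = 0; P(data | r = 4) = (4/10)(6/9)(3/8)(5/7)(4/6) = 1/21; P(data | r = 7) = (7/10)(3/9)(6/8)(2/7)(1/6) = 1/120.
The prior-weighted likelihoods are 4/7 · 0 = 0, 1/7 · 1/21 = 1/147, 2/7 · 1/120 = 1/420; summing to 9/980.
So P(r = 4 | data) = (1/147) / (9/980) = 20/27.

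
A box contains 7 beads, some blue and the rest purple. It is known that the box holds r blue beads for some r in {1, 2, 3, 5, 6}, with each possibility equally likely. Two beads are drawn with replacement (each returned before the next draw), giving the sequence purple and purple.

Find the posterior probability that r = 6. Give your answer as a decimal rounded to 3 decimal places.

0.012

Compute the likelihood of the observed sequence for each case: P(data | r = 1) = (6/7)(6/7) = 36/49; P(data | r = 2) = (5/7)(5/7) = 25/49; P(data | r = 3) = (4/7)(4/7) = 16/49; P(data | r = 5) = (2/7)(2/7) = 4/49; P(data | r = 6) = (1/7)(1/7) = 1/49.
The prior-weighted likelihoods are 1/5 · 36/49 = 36/245, 1/5 · 25/49 = 5/49, 1/5 · 16/49 = 16/245, 1/5 · 4/49 = 4/245, 1/5 · 1/49 = 1/245; summing to 82/245.
Therefore the posterior P(r = 6 | data) = (1/245) / (82/245) = 1/82.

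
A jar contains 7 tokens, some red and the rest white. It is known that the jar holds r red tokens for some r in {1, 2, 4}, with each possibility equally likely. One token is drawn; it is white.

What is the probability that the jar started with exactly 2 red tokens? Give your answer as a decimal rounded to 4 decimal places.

0.3571

Under each hypothesis, the probability of this draw is: P(data | r = 1) = (6/7) = 6/7; P(data | r = 2) = (5/7) = 5/7; P(data | r = 4) = (3/7) = 3/7.
Multiplying each by its prior: 1/3 · 6/7 = 2/7, 1/3 · 5/7 = 5/21, 1/3 · 3/7 = 1/7; with total 2/3.
So P(r = 2 | data) = (5/21) / (2/3) = 5/14.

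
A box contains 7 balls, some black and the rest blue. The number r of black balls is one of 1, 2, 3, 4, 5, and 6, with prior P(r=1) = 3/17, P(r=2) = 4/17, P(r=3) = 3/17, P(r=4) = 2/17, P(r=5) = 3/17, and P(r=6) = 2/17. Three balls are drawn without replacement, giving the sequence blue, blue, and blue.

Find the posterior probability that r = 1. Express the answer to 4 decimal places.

The likelihood of the observed sequence under each hypothesis: P(data | r = 1) = (6/7)(5/6)(4/5) = 4/7; P(data | r = 2) = (5/7)(4/6)(3/5) = 2/7; P(data | r = 3) = (4/7)(3/6)(2/5) = 4/35; P(data | r = 4) = (3/7)(2/6)(1/5) = 1/35; P(data | r = 5) = (2/7)(1/6)(0/5) = 0; P(data | r = 6) = (1/7)(0/6) = 0.
Multiplying each by its prior: 3/17 · 4/7 = 12/119, 4/17 · 2/7 = 8/119, 3/17 · 4/35 = 12/595, 2/17 · 1/35 = 2/595, 3/17 · 0 = 0, 2/17 · 0 = 0; with total 114/595.
By Bayes' rule, P(r = 1 | data) = (12/119) / (114/595) = 10/19.

0.5263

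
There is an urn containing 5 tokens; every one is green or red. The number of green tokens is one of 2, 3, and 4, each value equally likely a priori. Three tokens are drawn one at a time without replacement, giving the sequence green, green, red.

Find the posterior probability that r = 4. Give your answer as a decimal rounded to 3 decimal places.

For each hypothesis, P(data | H) works out to: P(data | r = 2) = (2/5)(1/4)(3/3) = 1/10; P(data | r = 3) = (3/5)(2/4)(2/3) = 1/5; P(data | r = 4) = (4/5)(3/4)(1/3) = 1/5.
The prior-weighted likelihoods are 1/3 · 1/10 = 1/30, 1/3 · 1/5 = 1/15, 1/3 · 1/5 = 1/15; with total 1/6.
Therefore the posterior P(r = 4 | data) = (1/15) / (1/6) = 2/5.

0.400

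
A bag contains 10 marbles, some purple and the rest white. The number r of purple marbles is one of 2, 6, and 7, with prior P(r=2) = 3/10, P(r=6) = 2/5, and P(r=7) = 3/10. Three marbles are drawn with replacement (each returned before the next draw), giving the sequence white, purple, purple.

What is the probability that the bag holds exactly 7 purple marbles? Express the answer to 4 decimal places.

0.3962

The likelihood of the observed sequence under each hypothesis: P(data | r = 2) = (8/10)(2/10)(2/10) = 0.032; P(data | r = 6) = (4/10)(6/10)(6/10) = 0.144; P(data | r = 7) = (3/10)(7/10)(7/10) = 0.147.
Multiplying each by its prior: 3/10 · 0.032 = 0.0096, 2/5 · 0.144 = 0.0576, 3/10 · 0.147 = 0.0441; with total 0.1113.
Therefore the posterior P(r = 7 | data) = (0.0441) / (0.1113) = 0.39623.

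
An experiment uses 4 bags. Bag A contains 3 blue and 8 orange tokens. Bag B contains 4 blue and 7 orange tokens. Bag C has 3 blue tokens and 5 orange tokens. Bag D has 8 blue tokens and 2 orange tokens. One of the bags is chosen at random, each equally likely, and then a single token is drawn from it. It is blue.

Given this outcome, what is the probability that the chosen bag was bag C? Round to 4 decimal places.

Under each hypothesis, the probability of this draw is: P(data | bag A) = (3/11) = 0.27273; P(data | bag B) = (4/11) = 0.36364; P(data | bag C) = (3/8) = 0.375; P(data | bag D) = (8/10) = 0.8.
Multiplying each by its prior: 1/4 · 0.27273 = 0.068182, 1/4 · 0.36364 = 0.090909, 1/4 · 0.375 = 0.09375, 1/4 · 0.8 = 0.2; these sum to 0.45284.
By Bayes' rule, P(bag C | data) = (0.09375) / (0.45284) = 0.20703.

0.2070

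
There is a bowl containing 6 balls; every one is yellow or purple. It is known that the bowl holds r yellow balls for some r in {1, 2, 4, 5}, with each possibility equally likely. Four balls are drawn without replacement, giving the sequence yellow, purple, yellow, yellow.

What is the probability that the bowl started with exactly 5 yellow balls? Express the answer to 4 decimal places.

0.5556

For each hypothesis, P(data | H) works out to: P(data | r = 1) = (1/6)(5/5)(0/4) = 0; P(data | r = 2) = (2/6)(4/5)(1/4)(0/3) = 0; P(data | r = 4) = (4/6)(2/5)(3/4)(2/3) = 2/15; P(data | r = 5) = (5/6)(1/5)(4/4)(3/3) = 1/6.
Weighting by the prior gives 1/4 · 0 = 0, 1/4 · 0 = 0, 1/4 · 2/15 = 1/30, 1/4 · 1/6 = 1/24; with total 3/40.
Therefore the posterior P(r = 5 | data) = (1/24) / (3/40) = 5/9.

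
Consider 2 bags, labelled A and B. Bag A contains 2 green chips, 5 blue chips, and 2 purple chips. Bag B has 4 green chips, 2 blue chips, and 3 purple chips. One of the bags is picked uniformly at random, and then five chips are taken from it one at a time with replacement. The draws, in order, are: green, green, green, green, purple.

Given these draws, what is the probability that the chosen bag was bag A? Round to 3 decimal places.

Compute the likelihood of the observed sequence for each case: P(data | bag A) = (2/9)(2/9)(2/9)(2/9)(2/9) = 0.00054192; P(data | bag B) = (4/9)(4/9)(4/9)(4/9)(3/9) = 0.013006.
Weighting by the prior gives 1/2 · 0.00054192 = 0.00027096, 1/2 · 0.013006 = 0.0065031; these sum to 0.006774.
So P(bag A | data) = (0.00027096) / (0.006774) = 0.04.

0.040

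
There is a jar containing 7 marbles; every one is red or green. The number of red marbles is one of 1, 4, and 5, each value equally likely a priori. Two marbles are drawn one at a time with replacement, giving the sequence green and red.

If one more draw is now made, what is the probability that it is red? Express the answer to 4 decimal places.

0.5306

Under each hypothesis, the probability of the observed sequence is: P(data | r = 1) = (6/7)(1/7) = 6/49; P(data | r = 4) = (3/7)(4/7) = 12/49; P(data | r = 5) = (2/7)(5/7) = 10/49.
Multiplying each by its prior: 1/3 · 6/49 = 2/49, 1/3 · 12/49 = 4/49, 1/3 · 10/49 = 10/147; these sum to 4/21.
Dividing through by the total gives posterior P(r = 1 | data) = 3/14, P(r = 4 | data) = 3/7, P(r = 5 | data) = 5/14.
Averaging over the posterior, P(red next | data) = (1/7)(3/14) + (4/7)(3/7) + (5/7)(5/14) = 26/49.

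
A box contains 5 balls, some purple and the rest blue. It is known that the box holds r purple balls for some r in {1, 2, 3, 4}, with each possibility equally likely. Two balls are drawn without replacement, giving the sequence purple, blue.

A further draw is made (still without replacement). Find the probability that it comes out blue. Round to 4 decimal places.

0.5000

Compute the likelihood of the observed sequence for each case: P(data | r = 1) = (1/5)(4/4) = 1/5; P(data | r = 2) = (2/5)(3/4) = 3/10; P(data | r = 3) = (3/5)(2/4) = 3/10; P(data | r = 4) = (4/5)(1/4) = 1/5.
The prior-weighted likelihoods are 1/4 · 1/5 = 1/20, 1/4 · 3/10 = 3/40, 1/4 · 3/10 = 3/40, 1/4 · 1/5 = 1/20; summing to 1/4.
Dividing through by the total gives posterior P(r = 1 | data) = 1/5, P(r = 2 | data) = 3/10, P(r = 3 | data) = 3/10, P(r = 4 | data) = 1/5.
The predictive probability is P(blue next | data) = (1)(1/5) + (2/3)(3/10) + (1/3)(3/10) + (0)(1/5) = 1/2.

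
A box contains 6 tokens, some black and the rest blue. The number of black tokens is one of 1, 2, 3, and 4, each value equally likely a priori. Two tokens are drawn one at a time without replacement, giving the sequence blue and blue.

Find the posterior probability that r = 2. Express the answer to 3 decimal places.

0.300

Compute the likelihood of the observed sequence for each case: P(data | r = 1) = (5/6)(4/5) = 2/3; P(data | r = 2) = (4/6)(3/5) = 2/5; P(data | r = 3) = (3/6)(2/5) = 1/5; P(data | r = 4) = (2/6)(1/5) = 1/15.
The prior-weighted likelihoods are 1/4 · 2/3 = 1/6, 1/4 · 2/5 = 1/10, 1/4 · 1/5 = 1/20, 1/4 · 1/15 = 1/60; summing to 1/3.
So P(r = 2 | data) = (1/10) / (1/3) = 3/10.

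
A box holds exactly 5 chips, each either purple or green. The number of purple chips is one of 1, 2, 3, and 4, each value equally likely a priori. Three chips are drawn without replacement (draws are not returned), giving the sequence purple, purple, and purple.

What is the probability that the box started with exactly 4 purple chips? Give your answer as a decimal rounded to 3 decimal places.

For each hypothesis, P(data | H) works out to: P(data | r = 1) = (1/5)(0/4) = 0; P(data | r = 2) = (2/5)(1/4)(0/3) = 0; P(data | r = 3) = (3/5)(2/4)(1/3) = 1/10; P(data | r = 4) = (4/5)(3/4)(2/3) = 2/5.
Multiplying each by its prior: 1/4 · 0 = 0, 1/4 · 0 = 0, 1/4 · 1/10 = 1/40, 1/4 · 2/5 = 1/10; these sum to 1/8.
Therefore the posterior P(r = 4 | data) = (1/10) / (1/8) = 4/5.

0.800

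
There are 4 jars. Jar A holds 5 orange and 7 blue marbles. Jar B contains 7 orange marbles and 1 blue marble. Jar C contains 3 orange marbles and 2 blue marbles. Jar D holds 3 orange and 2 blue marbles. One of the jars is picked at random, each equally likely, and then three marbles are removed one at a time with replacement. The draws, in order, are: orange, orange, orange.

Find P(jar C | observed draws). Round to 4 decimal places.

0.1839

Under each hypothesis, the probability of the observed sequence is: P(data | jar A) = (5/12)(5/12)(5/12) = 0.072338; P(data | jar B) = (7/8)(7/8)(7/8) = 0.66992; P(data | jar C) = (3/5)(3/5)(3/5) = 0.216; P(data | jar D) = (3/5)(3/5)(3/5) = 0.216.
Weighting by the prior gives 1/4 · 0.072338 = 0.018084, 1/4 · 0.66992 = 0.16748, 1/4 · 0.216 = 0.054, 1/4 · 0.216 = 0.054; these sum to 0.29356.
Therefore the posterior P(jar C | data) = (0.054) / (0.29356) = 0.18395.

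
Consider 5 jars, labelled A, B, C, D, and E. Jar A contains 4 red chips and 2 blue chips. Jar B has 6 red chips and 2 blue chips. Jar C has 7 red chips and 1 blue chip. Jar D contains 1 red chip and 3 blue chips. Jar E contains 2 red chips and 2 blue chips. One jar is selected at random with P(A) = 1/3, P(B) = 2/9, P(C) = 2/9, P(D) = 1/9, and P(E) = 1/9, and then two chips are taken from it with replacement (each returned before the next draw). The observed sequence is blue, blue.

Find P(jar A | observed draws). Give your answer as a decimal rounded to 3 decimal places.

0.256

Under each hypothesis, the probability of the observed sequence is: P(data | jar A) = (2/6)(2/6) = 1/9; P(data | jar B) = (2/8)(2/8) = 1/16; P(data | jar C) = (1/8)(1/8) = 1/64; P(data | jar D) = (3/4)(3/4) = 9/16; P(data | jar E) = (2/4)(2/4) = 1/4.
Weighting by the prior gives 1/3 · 1/9 = 1/27, 2/9 · 1/16 = 1/72, 2/9 · 1/64 = 1/288, 1/9 · 9/16 = 1/16, 1/9 · 1/4 = 1/36; these sum to 125/864.
Hence P(jar A | data) = (1/27) / (125/864) = 32/125.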